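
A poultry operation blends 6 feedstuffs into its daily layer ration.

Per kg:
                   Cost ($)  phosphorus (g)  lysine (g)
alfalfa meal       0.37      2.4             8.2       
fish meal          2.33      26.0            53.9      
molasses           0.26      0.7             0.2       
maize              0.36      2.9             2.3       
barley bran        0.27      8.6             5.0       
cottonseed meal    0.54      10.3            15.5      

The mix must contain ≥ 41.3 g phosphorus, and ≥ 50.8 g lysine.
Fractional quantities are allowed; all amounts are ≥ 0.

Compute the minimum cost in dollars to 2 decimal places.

Set it up as a linear program. Let x1 = kg of alfalfa meal, x2 = kg of fish meal, x3 = kg of molasses, x4 = kg of maize, x5 = kg of barley bran, x6 = kg of cottonseed meal.
min 0.37x1 + 2.33x2 + 0.26x3 + 0.36x4 + 0.27x5 + 0.54x6 with:
  2.4x1 + 26x2 + 0.7x3 + 2.9x4 + 8.6x5 + 10.3x6 ≥ 41.3   (phosphorus)
  8.2x1 + 53.9x2 + 0.2x3 + 2.3x4 + 5x5 + 15.5x6 ≥ 50.8   (lysine)
  x1, x2, x3, x4, x5, x6 ≥ 0.
The optimal basis is {barley bran, cottonseed meal}; alfalfa meal, fish meal, molasses, maize drop out. Binding constraints: phosphorus and lysine.
So barley bran = 1.429 kg, cottonseed meal = 2.816 kg.
Objective = 0.27·1.429 + 0.54·2.816 = 1.9065.

$1.91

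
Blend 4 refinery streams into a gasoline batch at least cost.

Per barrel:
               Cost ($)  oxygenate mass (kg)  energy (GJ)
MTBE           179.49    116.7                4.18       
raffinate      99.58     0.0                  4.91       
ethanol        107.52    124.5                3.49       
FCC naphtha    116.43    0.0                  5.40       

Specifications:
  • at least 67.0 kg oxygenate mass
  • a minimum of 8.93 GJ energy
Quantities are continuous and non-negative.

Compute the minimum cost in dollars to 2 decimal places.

$200.88

Set it up as a linear program. Let x1 = barrels of MTBE, x2 = barrels of raffinate, x3 = barrels of ethanol, x4 = barrels of FCC naphtha.
min 179.49x1 + 99.58x2 + 107.52x3 + 116.43x4 subject to:
  116.7x1 + 124.5x3 ≥ 67   (oxygenate mass)
  4.18x1 + 4.91x2 + 3.49x3 + 5.4x4 ≥ 8.93   (energy)
  x1, x2, x3, x4 ≥ 0.
The cheapest feasible vertex uses only raffinate, ethanol; MTBE, FCC naphtha are not used. There the oxygenate mass and energy constraints are tight.
So raffinate = 1.4362 barrels, ethanol = 0.53815 barrels.
Hence cost = 99.58·1.4362 + 107.52·0.53815 = $200.8787.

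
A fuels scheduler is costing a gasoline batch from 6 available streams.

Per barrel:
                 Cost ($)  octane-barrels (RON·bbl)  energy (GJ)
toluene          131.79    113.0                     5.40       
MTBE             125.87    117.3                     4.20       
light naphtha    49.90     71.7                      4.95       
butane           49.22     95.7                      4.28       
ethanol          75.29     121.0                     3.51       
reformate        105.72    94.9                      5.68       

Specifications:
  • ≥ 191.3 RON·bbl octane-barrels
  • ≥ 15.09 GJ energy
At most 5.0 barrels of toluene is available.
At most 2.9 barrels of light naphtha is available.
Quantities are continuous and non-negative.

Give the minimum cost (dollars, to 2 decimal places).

This is a linear program. Let x1 = barrels of toluene, x2 = barrels of MTBE, x3 = barrels of light naphtha, x4 = barrels of butane, x5 = barrels of ethanol, x6 = barrels of reformate.
min 131.79x1 + 125.87x2 + 49.9x3 + 49.22x4 + 75.29x5 + 105.72x6 s.t.:
  113x1 + 117.3x2 + 71.7x3 + 95.7x4 + 121x5 + 94.9x6 ≥ 191.3   (octane-barrels)
  5.4x1 + 4.2x2 + 4.95x3 + 4.28x4 + 3.51x5 + 5.68x6 ≥ 15.09   (energy)
  x1 ≤ 5
  x3 ≤ 2.9
  x1, x2, x3, x4, x5, x6 ≥ 0.
The cheapest feasible vertex uses only light naphtha, butane; toluene, MTBE, ethanol, reformate are not used. The energy and the light naphtha cap requirements are met with equality.
Optimal quantities: light naphtha = 2.9 barrels, butane = 0.1717 barrels.
Objective = 49.9·2.9 + 49.22·0.1717 = 153.1611.

$153.16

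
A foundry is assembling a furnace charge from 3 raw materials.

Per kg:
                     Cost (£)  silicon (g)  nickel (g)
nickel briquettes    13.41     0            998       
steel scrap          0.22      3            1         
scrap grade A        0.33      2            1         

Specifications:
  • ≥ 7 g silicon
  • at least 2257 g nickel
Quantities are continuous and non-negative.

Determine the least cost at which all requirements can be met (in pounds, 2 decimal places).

This is a linear program. Let x1 = kg of nickel briquettes, x2 = kg of steel scrap, x3 = kg of scrap grade A.
min 13.41x1 + 0.22x2 + 0.33x3 s.t.:
  3x2 + 2x3 ≥ 7   (silicon)
  998x1 + 1x2 + 1x3 ≥ 2257   (nickel)
  x1, x2, x3 ≥ 0.
The cheapest feasible vertex uses only nickel briquettes, steel scrap; scrap grade A is not used. Binding constraints: silicon and nickel.
So nickel briquettes = 2.259 kg, steel scrap = 2.333 kg.
Objective = 13.41·2.259 + 0.22·2.333 = 30.8065.

£30.81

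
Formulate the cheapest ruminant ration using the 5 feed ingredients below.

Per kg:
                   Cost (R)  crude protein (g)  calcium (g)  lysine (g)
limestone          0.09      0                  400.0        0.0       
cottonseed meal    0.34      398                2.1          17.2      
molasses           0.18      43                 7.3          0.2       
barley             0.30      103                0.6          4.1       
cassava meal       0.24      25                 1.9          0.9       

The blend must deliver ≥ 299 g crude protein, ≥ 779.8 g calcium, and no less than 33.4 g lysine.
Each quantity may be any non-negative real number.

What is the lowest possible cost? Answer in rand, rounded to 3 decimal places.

R0.835

Set it up as a linear program. Let x1 = kg of limestone, x2 = kg of cottonseed meal, x3 = kg of molasses, x4 = kg of barley, x5 = kg of cassava meal.
min 0.09x1 + 0.34x2 + 0.18x3 + 0.3x4 + 0.24x5 s.t.:
  398x2 + 43x3 + 103x4 + 25x5 ≥ 299   (crude protein)
  400x1 + 2.1x2 + 7.3x3 + 0.6x4 + 1.9x5 ≥ 779.8   (calcium)
  17.2x2 + 0.2x3 + 4.1x4 + 0.9x5 ≥ 33.4   (lysine)
  x1, x2, x3, x4, x5 ≥ 0.
The minimum-cost mix takes nothing from molasses, barley, cassava meal — only limestone, cottonseed meal. Binding constraints: calcium and lysine.
Solving gives x1 = 1.939, x2 = 1.942.
Cost = 0.09·1.939 + 0.34·1.942 = 0.83479.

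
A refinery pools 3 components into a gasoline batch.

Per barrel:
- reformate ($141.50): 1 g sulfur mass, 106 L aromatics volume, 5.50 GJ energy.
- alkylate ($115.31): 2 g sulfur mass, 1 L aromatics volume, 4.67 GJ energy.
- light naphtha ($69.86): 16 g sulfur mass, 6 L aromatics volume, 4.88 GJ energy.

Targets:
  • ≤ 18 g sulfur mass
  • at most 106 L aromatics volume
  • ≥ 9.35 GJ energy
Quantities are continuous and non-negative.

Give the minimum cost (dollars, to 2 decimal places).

Treat it as an LP. Let x1 = barrels of reformate, x2 = barrels of alkylate, x3 = barrels of light naphtha.
Minimize 141.5x1 + 115.31x2 + 69.86x3 with:
  1x1 + 2x2 + 16x3 ≤ 18   (sulfur mass)
  106x1 + 1x2 + 6x3 ≤ 106   (aromatics volume)
  5.5x1 + 4.67x2 + 4.88x3 ≥ 9.35   (energy)
  x1, x2, x3 ≥ 0.
The minimum-cost mix takes nothing from reformate — only alkylate, light naphtha. The sulfur mass and energy requirements are met with equality.
That vertex is x2 = 0.95074, x3 = 1.0062.
Objective = 115.31·0.95074 + 69.86·1.0062 = 179.9230.

$179.92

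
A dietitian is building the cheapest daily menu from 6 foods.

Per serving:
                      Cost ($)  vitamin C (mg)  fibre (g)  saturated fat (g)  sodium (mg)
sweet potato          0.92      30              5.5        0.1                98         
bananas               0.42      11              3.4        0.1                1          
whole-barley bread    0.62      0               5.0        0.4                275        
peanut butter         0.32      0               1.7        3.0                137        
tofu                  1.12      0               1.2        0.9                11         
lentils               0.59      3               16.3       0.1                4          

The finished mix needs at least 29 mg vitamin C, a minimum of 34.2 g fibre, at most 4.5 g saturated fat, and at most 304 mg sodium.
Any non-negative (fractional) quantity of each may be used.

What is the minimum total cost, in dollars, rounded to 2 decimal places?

This is a linear program. Let x1 = servings of sweet potato, x2 = servings of bananas, x3 = servings of whole-barley bread, x4 = servings of peanut butter, x5 = servings of tofu, x6 = servings of lentils.
Minimise 0.92x1 + 0.42x2 + 0.62x3 + 0.32x4 + 1.12x5 + 0.59x6 subject to:
  30x1 + 11x2 + 3x6 ≥ 29   (vitamin C)
  5.5x1 + 3.4x2 + 5x3 + 1.7x4 + 1.2x5 + 16.3x6 ≥ 34.2   (fibre)
  0.1x1 + 0.1x2 + 0.4x3 + 3x4 + 0.9x5 + 0.1x6 ≤ 4.5   (saturated fat)
  98x1 + 1x2 + 275x3 + 137x4 + 11x5 + 4x6 ≤ 304   (sodium)
  x1, x2, x3, x4, x5, x6 ≥ 0.
The minimum-cost mix takes nothing from bananas, whole-barley bread, peanut butter, tofu — only sweet potato, lentils. There the vitamin C and fibre constraints are tight.
That vertex is x1 = 0.7833, x6 = 1.834.
Objective = 0.92·0.7833 + 0.59·1.834 = 1.8027.

$1.80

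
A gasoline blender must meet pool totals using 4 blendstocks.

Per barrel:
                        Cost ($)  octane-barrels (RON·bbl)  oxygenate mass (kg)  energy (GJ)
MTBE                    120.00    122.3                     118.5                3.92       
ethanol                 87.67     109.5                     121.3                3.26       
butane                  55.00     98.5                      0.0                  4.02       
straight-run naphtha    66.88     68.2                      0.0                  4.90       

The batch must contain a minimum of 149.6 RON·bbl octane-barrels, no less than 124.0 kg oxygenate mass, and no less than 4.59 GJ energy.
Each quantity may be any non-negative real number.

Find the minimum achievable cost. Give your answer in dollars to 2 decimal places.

Let x1 = barrels of MTBE, x2 = barrels of ethanol, x3 = barrels of butane, x4 = barrels of straight-run naphtha.
Minimise 120x1 + 87.67x2 + 55x3 + 66.88x4 s.t.:
  122.3x1 + 109.5x2 + 98.5x3 + 68.2x4 ≥ 149.6   (octane-barrels)
  118.5x1 + 121.3x2 ≥ 124   (oxygenate mass)
  3.92x1 + 3.26x2 + 4.02x3 + 4.9x4 ≥ 4.59   (energy)
  x1, x2, x3, x4 ≥ 0.
The cheapest feasible vertex uses only ethanol, butane; MTBE, straight-run naphtha are not used. Binding constraints: octane-barrels and oxygenate mass.
So ethanol = 1.0223 barrels, butane = 0.38236 barrels.
Total cost: 87.67·1.0223 + 55·0.38236 = 110.6548.

$110.65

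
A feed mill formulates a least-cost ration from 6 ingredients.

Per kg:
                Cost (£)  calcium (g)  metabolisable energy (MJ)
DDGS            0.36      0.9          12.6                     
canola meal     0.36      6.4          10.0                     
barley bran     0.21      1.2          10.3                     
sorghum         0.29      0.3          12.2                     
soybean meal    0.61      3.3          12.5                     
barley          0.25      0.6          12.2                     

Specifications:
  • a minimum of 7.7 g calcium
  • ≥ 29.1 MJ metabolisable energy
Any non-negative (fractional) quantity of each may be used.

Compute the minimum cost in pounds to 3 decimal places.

Let x1 = kg of DDGS, x2 = kg of canola meal, x3 = kg of barley bran, x4 = kg of sorghum, x5 = kg of soybean meal, x6 = kg of barley.
Minimise 0.36x1 + 0.36x2 + 0.21x3 + 0.29x4 + 0.61x5 + 0.25x6 subject to:
  0.9x1 + 6.4x2 + 1.2x3 + 0.3x4 + 3.3x5 + 0.6x6 ≥ 7.7   (calcium)
  12.6x1 + 10x2 + 10.3x3 + 12.2x4 + 12.5x5 + 12.2x6 ≥ 29.1   (metabolisable energy)
  x1, x2, x3, x4, x5, x6 ≥ 0.
The minimum-cost mix takes nothing from DDGS, sorghum, soybean meal, barley — only canola meal, barley bran. There the calcium and metabolisable energy constraints are tight.
So canola meal = 0.8233 kg, barley bran = 2.026 kg.
Cost = 0.36·0.8233 + 0.21·2.026 = 0.72185.

£0.722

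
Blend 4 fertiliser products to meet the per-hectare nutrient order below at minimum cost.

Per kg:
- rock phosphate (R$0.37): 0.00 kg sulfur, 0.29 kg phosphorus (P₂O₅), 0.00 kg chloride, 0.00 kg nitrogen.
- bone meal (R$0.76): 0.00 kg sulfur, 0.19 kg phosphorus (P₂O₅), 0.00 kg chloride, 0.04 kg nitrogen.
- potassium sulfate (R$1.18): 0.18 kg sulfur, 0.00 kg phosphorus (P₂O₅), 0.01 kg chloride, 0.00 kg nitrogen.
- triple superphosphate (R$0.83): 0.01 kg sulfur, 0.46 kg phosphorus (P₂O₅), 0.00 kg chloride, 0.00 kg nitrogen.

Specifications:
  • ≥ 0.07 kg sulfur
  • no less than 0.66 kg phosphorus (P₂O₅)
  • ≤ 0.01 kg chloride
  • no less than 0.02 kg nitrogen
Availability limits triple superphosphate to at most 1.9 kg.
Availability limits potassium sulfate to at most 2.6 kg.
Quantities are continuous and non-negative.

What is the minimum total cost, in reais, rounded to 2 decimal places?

R$1.56

Set it up as a linear program. Let x1 = kg of rock phosphate, x2 = kg of bone meal, x3 = kg of potassium sulfate, x4 = kg of triple superphosphate.
min 0.37x1 + 0.76x2 + 1.18x3 + 0.83x4 subject to:
  0.18x3 + 0.01x4 ≥ 0.07   (sulfur)
  0.29x1 + 0.19x2 + 0.46x4 ≥ 0.66   (phosphorus (P₂O₅))
  0.01x3 ≤ 0.01   (chloride)
  0.04x2 ≥ 0.02   (nitrogen)
  x4 ≤ 1.9
  x3 ≤ 2.6
  x1, x2, x3, x4 ≥ 0.
The optimal basis is {rock phosphate, bone meal, potassium sulfate}; triple superphosphate drops out. Binding constraints: sulfur, phosphorus (P₂O₅), nitrogen.
So rock phosphate = 1.948 kg, bone meal = 0.5 kg, potassium sulfate = 0.3889 kg.
Total cost: 0.37·1.948 + 0.76·0.5 + 1.18·0.3889 = 1.5597.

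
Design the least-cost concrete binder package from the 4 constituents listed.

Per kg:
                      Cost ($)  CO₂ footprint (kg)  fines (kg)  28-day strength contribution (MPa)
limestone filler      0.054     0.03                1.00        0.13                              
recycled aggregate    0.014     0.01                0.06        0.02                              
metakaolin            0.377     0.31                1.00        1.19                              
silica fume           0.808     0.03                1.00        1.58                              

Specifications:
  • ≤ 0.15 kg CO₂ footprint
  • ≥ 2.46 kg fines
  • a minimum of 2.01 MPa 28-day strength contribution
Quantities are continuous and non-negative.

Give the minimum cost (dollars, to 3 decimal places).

Treat it as an LP. Let x1 = kg of limestone filler, x2 = kg of recycled aggregate, x3 = kg of metakaolin, x4 = kg of silica fume.
min 0.054x1 + 0.014x2 + 0.377x3 + 0.808x4 with:
  0.03x1 + 0.01x2 + 0.31x3 + 0.03x4 ≤ 0.15   (CO₂ footprint)
  1x1 + 0.06x2 + 1x3 + 1x4 ≥ 2.46   (fines)
  0.13x1 + 0.02x2 + 1.19x3 + 1.58x4 ≥ 2.01   (28-day strength contribution)
  x1, x2, x3, x4 ≥ 0.
At the optimum only limestone filler, metakaolin, silica fume are positive (recycled aggregate = 0). There the CO₂ footprint, fines, 28-day strength contribution constraints are tight.
So limestone filler = 1.221 kg, metakaolin = 0.2721 kg, silica fume = 0.9667 kg.
Hence cost = 0.054·1.221 + 0.377·0.2721 + 0.808·0.9667 = $0.94961.

$0.950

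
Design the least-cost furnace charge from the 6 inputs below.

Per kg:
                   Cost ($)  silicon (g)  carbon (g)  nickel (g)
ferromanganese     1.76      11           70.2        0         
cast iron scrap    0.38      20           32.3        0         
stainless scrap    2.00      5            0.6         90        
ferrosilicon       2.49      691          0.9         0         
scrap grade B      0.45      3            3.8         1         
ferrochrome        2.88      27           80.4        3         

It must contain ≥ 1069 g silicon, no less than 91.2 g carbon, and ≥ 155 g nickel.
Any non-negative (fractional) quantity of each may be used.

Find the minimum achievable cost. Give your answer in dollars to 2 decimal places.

Let x1 = kg of ferromanganese, x2 = kg of cast iron scrap, x3 = kg of stainless scrap, x4 = kg of ferrosilicon, x5 = kg of scrap grade B, x6 = kg of ferrochrome.
min 1.76x1 + 0.38x2 + 2x3 + 2.49x4 + 0.45x5 + 2.88x6 s.t.:
  11x1 + 20x2 + 5x3 + 691x4 + 3x5 + 27x6 ≥ 1069   (silicon)
  70.2x1 + 32.3x2 + 0.6x3 + 0.9x4 + 3.8x5 + 80.4x6 ≥ 91.2   (carbon)
  90x3 + 1x5 + 3x6 ≥ 155   (nickel)
  x1, x2, x3, x4, x5, x6 ≥ 0.
The minimum-cost mix takes nothing from ferromanganese, scrap grade B, ferrochrome — only cast iron scrap, stainless scrap, ferrosilicon. The silicon, carbon, nickel requirements are met with equality.
That vertex is x2 = 2.751, x3 = 1.722, x4 = 1.455.
Hence cost = 0.38·2.751 + 2·1.722 + 2.49·1.455 = $8.1123.

$8.11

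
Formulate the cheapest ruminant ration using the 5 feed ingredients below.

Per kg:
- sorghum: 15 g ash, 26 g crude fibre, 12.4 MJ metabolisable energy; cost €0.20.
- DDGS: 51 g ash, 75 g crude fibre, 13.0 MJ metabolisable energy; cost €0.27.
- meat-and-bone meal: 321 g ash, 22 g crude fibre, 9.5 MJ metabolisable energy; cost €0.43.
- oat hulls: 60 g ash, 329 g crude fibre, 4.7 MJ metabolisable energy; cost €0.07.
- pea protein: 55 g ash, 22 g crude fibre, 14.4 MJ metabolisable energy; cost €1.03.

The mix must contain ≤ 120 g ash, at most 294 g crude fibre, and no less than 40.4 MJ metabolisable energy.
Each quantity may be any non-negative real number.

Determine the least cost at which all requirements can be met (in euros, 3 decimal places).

Let x1 = kg of sorghum, x2 = kg of DDGS, x3 = kg of meat-and-bone meal, x4 = kg of oat hulls, x5 = kg of pea protein.
min 0.2x1 + 0.27x2 + 0.43x3 + 0.07x4 + 1.03x5 subject to:
  15x1 + 51x2 + 321x3 + 60x4 + 55x5 ≤ 120   (ash)
  26x1 + 75x2 + 22x3 + 329x4 + 22x5 ≤ 294   (crude fibre)
  12.4x1 + 13x2 + 9.5x3 + 4.7x4 + 14.4x5 ≥ 40.4   (metabolisable energy)
  x1, x2, x3, x4, x5 ≥ 0.
The cheapest feasible vertex uses only sorghum, oat hulls; DDGS, meat-and-bone meal, pea protein are not used. There the crude fibre and metabolisable energy constraints are tight.
So sorghum = 3.01 kg, oat hulls = 0.6558 kg.
Total cost: 0.2·3.01 + 0.07·0.6558 = 0.64791.

€0.648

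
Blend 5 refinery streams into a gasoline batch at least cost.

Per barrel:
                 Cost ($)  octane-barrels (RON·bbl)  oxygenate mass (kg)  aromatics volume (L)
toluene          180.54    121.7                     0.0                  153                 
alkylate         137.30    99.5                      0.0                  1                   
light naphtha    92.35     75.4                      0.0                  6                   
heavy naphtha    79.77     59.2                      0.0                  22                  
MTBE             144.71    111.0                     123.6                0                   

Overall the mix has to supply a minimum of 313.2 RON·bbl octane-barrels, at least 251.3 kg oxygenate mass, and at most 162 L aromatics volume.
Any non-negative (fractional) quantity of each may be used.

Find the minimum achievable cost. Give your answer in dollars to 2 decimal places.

This is a linear program. Let x1 = barrels of toluene, x2 = barrels of alkylate, x3 = barrels of light naphtha, x4 = barrels of heavy naphtha, x5 = barrels of MTBE.
Minimise 180.54x1 + 137.3x2 + 92.35x3 + 79.77x4 + 144.71x5 s.t.:
  121.7x1 + 99.5x2 + 75.4x3 + 59.2x4 + 111x5 ≥ 313.2   (octane-barrels)
  123.6x5 ≥ 251.3   (oxygenate mass)
  153x1 + 1x2 + 6x3 + 22x4 ≤ 162   (aromatics volume)
  x1, x2, x3, x4, x5 ≥ 0.
At the optimum only light naphtha, MTBE are positive (toluene, alkylate, heavy naphtha = 0). There the octane-barrels and oxygenate mass constraints are tight.
That vertex is x3 = 1.161, x5 = 2.033.
Hence cost = 92.35·1.161 + 144.71·2.033 = $401.4138.

$401.41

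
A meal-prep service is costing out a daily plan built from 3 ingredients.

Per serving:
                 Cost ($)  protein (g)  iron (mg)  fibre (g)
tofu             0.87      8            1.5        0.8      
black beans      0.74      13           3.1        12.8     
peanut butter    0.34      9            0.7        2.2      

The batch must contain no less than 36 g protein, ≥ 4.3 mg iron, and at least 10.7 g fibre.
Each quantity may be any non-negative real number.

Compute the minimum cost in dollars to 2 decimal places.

$1.54

Set it up as a linear program. Let x1 = servings of tofu, x2 = servings of black beans, x3 = servings of peanut butter.
min 0.87x1 + 0.74x2 + 0.34x3 s.t.:
  8x1 + 13x2 + 9x3 ≥ 36   (protein)
  1.5x1 + 3.1x2 + 0.7x3 ≥ 4.3   (iron)
  0.8x1 + 12.8x2 + 2.2x3 ≥ 10.7   (fibre)
  x1, x2, x3 ≥ 0.
The minimum-cost mix takes nothing from tofu — only black beans, peanut butter. The protein and iron requirements are met with equality.
That vertex is x2 = 0.7181, x3 = 2.963.
Cost = 0.74·0.7181 + 0.34·2.963 = 1.5388.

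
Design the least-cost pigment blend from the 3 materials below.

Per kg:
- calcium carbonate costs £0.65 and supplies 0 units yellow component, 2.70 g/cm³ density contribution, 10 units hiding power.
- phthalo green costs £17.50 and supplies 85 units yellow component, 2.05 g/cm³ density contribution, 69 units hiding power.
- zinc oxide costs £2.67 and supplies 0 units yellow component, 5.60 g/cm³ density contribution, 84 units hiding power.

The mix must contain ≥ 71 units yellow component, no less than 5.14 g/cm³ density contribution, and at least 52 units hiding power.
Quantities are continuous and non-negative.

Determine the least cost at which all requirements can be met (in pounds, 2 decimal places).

Let x1 = kg of calcium carbonate, x2 = kg of phthalo green, x3 = kg of zinc oxide.
Minimize 0.65x1 + 17.5x2 + 2.67x3 s.t.:
  85x2 ≥ 71   (yellow component)
  2.7x1 + 2.05x2 + 5.6x3 ≥ 5.14   (density contribution)
  10x1 + 69x2 + 84x3 ≥ 52   (hiding power)
  x1, x2, x3 ≥ 0.
The optimal basis is {calcium carbonate, phthalo green}; zinc oxide drops out. The yellow component and density contribution requirements are met with equality.
So calcium carbonate = 1.269 kg, phthalo green = 0.8353 kg.
Objective = 0.65·1.269 + 17.5·0.8353 = 15.4426.

£15.44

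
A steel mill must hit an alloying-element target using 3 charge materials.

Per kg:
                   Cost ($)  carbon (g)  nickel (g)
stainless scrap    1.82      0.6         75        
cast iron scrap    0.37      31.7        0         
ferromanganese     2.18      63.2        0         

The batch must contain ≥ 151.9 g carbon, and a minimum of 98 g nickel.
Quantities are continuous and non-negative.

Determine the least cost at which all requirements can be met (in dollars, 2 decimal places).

Set it up as a linear program. Let x1 = kg of stainless scrap, x2 = kg of cast iron scrap, x3 = kg of ferromanganese.
Minimize 1.82x1 + 0.37x2 + 2.18x3 s.t.:
  0.6x1 + 31.7x2 + 63.2x3 ≥ 151.9   (carbon)
  75x1 ≥ 98   (nickel)
  x1, x2, x3 ≥ 0.
The minimum-cost mix takes nothing from ferromanganese — only stainless scrap, cast iron scrap. Binding constraints: carbon and nickel.
Solving gives x1 = 1.307, x2 = 4.767.
Cost = 1.82·1.307 + 0.37·4.767 = 4.1425.

$4.14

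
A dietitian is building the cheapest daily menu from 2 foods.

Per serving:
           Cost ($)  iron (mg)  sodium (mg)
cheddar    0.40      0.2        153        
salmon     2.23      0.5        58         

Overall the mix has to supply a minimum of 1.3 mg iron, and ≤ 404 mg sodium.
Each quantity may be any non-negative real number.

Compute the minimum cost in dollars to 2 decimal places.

$4.84

Treat it as an LP. Let x1 = servings of cheddar, x2 = servings of salmon.
Minimize 0.4x1 + 2.23x2 s.t.:
  0.2x1 + 0.5x2 ≥ 1.3   (iron)
  153x1 + 58x2 ≤ 404   (sodium)
  x1, x2 ≥ 0.
Both inputs are positive at the optimum. The iron and sodium requirements are met with equality.
So cheddar = 1.951 servings, salmon = 1.82 servings.
Hence cost = 0.4·1.951 + 2.23·1.82 = $4.8390.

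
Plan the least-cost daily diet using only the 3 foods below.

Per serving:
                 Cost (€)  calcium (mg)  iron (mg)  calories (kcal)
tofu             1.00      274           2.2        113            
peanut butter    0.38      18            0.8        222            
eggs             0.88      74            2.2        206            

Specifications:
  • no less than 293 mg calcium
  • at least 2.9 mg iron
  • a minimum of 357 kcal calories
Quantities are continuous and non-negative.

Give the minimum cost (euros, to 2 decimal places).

Let x1 = servings of tofu, x2 = servings of peanut butter, x3 = servings of eggs.
min 1x1 + 0.38x2 + 0.88x3 s.t.:
  274x1 + 18x2 + 74x3 ≥ 293   (calcium)
  2.2x1 + 0.8x2 + 2.2x3 ≥ 2.9   (iron)
  113x1 + 222x2 + 206x3 ≥ 357   (calories)
  x1, x2, x3 ≥ 0.
The minimum-cost mix takes nothing from eggs — only tofu, peanut butter. There the calcium and calories constraints are tight.
Optimal quantities: tofu = 0.997 servings, peanut butter = 1.101 servings.
Total cost: 1·0.997 + 0.38·1.101 = 1.4154.

€1.42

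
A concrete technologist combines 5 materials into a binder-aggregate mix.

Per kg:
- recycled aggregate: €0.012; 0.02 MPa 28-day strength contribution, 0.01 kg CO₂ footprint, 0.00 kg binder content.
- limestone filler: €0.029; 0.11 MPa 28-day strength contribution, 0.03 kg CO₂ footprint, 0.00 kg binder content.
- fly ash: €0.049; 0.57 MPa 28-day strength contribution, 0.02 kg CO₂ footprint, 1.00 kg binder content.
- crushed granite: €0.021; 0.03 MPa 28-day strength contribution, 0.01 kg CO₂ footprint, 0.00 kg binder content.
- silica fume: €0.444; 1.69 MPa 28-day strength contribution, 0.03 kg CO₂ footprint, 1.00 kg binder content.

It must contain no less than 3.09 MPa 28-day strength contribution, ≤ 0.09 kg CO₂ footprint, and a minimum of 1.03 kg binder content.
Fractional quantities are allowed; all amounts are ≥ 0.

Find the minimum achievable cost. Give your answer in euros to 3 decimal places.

Treat it as an LP. Let x1 = kg of recycled aggregate, x2 = kg of limestone filler, x3 = kg of fly ash, x4 = kg of crushed granite, x5 = kg of silica fume.
Minimise 0.012x1 + 0.029x2 + 0.049x3 + 0.021x4 + 0.444x5 s.t.:
  0.02x1 + 0.11x2 + 0.57x3 + 0.03x4 + 1.69x5 ≥ 3.09   (28-day strength contribution)
  0.01x1 + 0.03x2 + 0.02x3 + 0.01x4 + 0.03x5 ≤ 0.09   (CO₂ footprint)
  1x3 + 1x5 ≥ 1.03   (binder content)
  x1, x2, x3, x4, x5 ≥ 0.
At the optimum only fly ash, silica fume are positive (recycled aggregate, limestone filler, crushed granite = 0). The 28-day strength contribution and CO₂ footprint requirements are met with equality.
So fly ash = 3.557 kg, silica fume = 0.6287 kg.
Total cost: 0.049·3.557 + 0.444·0.6287 = 0.45344.

€0.453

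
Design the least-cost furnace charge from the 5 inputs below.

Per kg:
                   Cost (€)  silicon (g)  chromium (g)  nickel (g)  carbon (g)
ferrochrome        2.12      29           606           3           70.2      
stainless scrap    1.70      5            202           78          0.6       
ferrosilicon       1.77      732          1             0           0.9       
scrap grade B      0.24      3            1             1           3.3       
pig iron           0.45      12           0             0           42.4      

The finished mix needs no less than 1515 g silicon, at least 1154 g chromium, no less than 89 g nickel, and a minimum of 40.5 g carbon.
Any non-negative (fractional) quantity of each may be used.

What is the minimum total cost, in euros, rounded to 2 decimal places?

Set it up as a linear program. Let x1 = kg of ferrochrome, x2 = kg of stainless scrap, x3 = kg of ferrosilicon, x4 = kg of scrap grade B, x5 = kg of pig iron.
Minimize 2.12x1 + 1.7x2 + 1.77x3 + 0.24x4 + 0.45x5 s.t.:
  29x1 + 5x2 + 732x3 + 3x4 + 12x5 ≥ 1515   (silicon)
  606x1 + 202x2 + 1x3 + 1x4 ≥ 1154   (chromium)
  3x1 + 78x2 + 1x4 ≥ 89   (nickel)
  70.2x1 + 0.6x2 + 0.9x3 + 3.3x4 + 42.4x5 ≥ 40.5   (carbon)
  x1, x2, x3, x4, x5 ≥ 0.
At the optimum only ferrochrome, stainless scrap, ferrosilicon are positive (scrap grade B, pig iron = 0). The silicon, chromium, nickel requirements are met with equality.
Optimal quantities: ferrochrome = 1.54 kg, stainless scrap = 1.082 kg, ferrosilicon = 2.001 kg.
Cost = 2.12·1.54 + 1.7·1.082 + 1.77·2.001 = 8.6460.

€8.65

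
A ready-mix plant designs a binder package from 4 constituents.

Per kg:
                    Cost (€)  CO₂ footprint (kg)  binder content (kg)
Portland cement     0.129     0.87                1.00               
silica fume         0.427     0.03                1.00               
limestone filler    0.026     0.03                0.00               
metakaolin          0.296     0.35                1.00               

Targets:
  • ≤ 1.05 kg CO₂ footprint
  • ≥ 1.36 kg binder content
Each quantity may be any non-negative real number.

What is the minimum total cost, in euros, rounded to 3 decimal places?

This is a linear program. Let x1 = kg of Portland cement, x2 = kg of silica fume, x3 = kg of limestone filler, x4 = kg of metakaolin.
Minimize 0.129x1 + 0.427x2 + 0.026x3 + 0.296x4 s.t.:
  0.87x1 + 0.03x2 + 0.03x3 + 0.35x4 ≤ 1.05   (CO₂ footprint)
  1x1 + 1x2 + 1x4 ≥ 1.36   (binder content)
  x1, x2, x3, x4 ≥ 0.
At the optimum only Portland cement, metakaolin are positive (silica fume, limestone filler = 0). The CO₂ footprint and binder content requirements are met with equality.
That vertex is x1 = 1.104, x4 = 0.2562.
Cost = 0.129·1.104 + 0.296·0.2562 = 0.21825.

€0.218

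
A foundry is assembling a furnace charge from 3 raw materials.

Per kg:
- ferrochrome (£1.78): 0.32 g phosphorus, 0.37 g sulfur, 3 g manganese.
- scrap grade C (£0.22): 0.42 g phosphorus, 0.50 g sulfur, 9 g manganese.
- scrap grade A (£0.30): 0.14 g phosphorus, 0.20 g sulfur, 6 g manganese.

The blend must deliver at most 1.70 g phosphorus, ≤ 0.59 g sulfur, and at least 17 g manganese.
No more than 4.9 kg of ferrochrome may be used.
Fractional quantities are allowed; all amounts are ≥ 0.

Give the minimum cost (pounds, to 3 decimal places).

Let x1 = kg of ferrochrome, x2 = kg of scrap grade C, x3 = kg of scrap grade A.
min 1.78x1 + 0.22x2 + 0.3x3 with:
  0.32x1 + 0.42x2 + 0.14x3 ≤ 1.7   (phosphorus)
  0.37x1 + 0.5x2 + 0.2x3 ≤ 0.59   (sulfur)
  3x1 + 9x2 + 6x3 ≥ 17   (manganese)
  x1 ≤ 4.9
  x1, x2, x3 ≥ 0.
The cheapest feasible vertex uses only scrap grade C, scrap grade A; ferrochrome is not used. The sulfur and manganese requirements are met with equality.
Solving gives x2 = 0.1167, x3 = 2.658.
Cost = 0.22·0.1167 + 0.3·2.658 = 0.82307.

£0.823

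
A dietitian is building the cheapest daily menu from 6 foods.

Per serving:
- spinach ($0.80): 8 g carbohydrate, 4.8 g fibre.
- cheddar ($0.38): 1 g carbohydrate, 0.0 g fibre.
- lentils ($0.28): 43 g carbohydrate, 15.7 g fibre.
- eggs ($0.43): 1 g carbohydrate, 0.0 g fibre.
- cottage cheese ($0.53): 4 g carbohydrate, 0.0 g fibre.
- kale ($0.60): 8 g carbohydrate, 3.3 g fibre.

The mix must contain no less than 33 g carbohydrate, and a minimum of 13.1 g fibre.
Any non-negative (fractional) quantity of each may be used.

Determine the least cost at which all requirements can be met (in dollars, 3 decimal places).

Let x1 = servings of spinach, x2 = servings of cheddar, x3 = servings of lentils, x4 = servings of eggs, x5 = servings of cottage cheese, x6 = servings of kale.
Minimize 0.8x1 + 0.38x2 + 0.28x3 + 0.43x4 + 0.53x5 + 0.6x6 subject to:
  8x1 + 1x2 + 43x3 + 1x4 + 4x5 + 8x6 ≥ 33   (carbohydrate)
  4.8x1 + 15.7x3 + 3.3x6 ≥ 13.1   (fibre)
  x1, x2, x3, x4, x5, x6 ≥ 0.
The cheapest feasible vertex uses only lentils; spinach, cheddar, eggs, cottage cheese, kale are not used. Binding constraint: fibre.
Solving gives x3 = 0.8344.
Cost = 0.28·0.8344 = 0.23363.

$0.234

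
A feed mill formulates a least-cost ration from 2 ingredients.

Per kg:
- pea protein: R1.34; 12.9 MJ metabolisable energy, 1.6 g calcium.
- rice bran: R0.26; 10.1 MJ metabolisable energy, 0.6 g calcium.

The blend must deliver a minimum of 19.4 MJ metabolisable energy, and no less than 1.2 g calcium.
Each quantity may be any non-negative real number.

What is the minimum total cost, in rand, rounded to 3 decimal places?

This is a linear program. Let x1 = kg of pea protein, x2 = kg of rice bran.
Minimize 1.34x1 + 0.26x2 s.t.:
  12.9x1 + 10.1x2 ≥ 19.4   (metabolisable energy)
  1.6x1 + 0.6x2 ≥ 1.2   (calcium)
  x1, x2 ≥ 0.
At the optimum only rice bran is positive (pea protein = 0). There the calcium constraint is tight.
Optimal quantities: rice bran = 2 kg.
Objective = 0.26·2 = 0.52000.

R0.520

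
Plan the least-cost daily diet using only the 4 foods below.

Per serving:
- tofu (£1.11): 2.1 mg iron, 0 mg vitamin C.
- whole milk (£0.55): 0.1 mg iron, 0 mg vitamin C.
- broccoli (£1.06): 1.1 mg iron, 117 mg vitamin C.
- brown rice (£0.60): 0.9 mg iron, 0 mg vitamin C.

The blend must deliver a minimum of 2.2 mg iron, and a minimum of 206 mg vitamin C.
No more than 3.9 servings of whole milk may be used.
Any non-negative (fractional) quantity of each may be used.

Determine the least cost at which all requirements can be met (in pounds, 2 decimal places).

Let x1 = servings of tofu, x2 = servings of whole milk, x3 = servings of broccoli, x4 = servings of brown rice.
Minimize 1.11x1 + 0.55x2 + 1.06x3 + 0.6x4 s.t.:
  2.1x1 + 0.1x2 + 1.1x3 + 0.9x4 ≥ 2.2   (iron)
  117x3 ≥ 206   (vitamin C)
  x2 ≤ 3.9
  x1, x2, x3, x4 ≥ 0.
At the optimum only tofu, broccoli are positive (whole milk, brown rice = 0). There the iron and vitamin C constraints are tight.
That vertex is x1 = 0.1254, x3 = 1.761.
Cost = 1.11·0.1254 + 1.06·1.761 = 2.0059.

£2.01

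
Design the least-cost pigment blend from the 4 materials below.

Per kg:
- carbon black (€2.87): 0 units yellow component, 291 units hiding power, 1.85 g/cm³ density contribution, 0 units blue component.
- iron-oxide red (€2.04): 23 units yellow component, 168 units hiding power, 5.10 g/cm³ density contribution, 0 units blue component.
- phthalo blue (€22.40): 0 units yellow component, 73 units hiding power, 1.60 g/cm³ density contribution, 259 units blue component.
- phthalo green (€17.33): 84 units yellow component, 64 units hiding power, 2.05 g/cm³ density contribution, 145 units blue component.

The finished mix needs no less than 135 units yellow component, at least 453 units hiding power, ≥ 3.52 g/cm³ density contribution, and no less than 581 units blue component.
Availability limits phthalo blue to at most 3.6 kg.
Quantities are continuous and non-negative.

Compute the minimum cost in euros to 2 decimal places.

Set it up as a linear program. Let x1 = kg of carbon black, x2 = kg of iron-oxide red, x3 = kg of phthalo blue, x4 = kg of phthalo green.
Minimize 2.87x1 + 2.04x2 + 22.4x3 + 17.33x4 s.t.:
  23x2 + 84x4 ≥ 135   (yellow component)
  291x1 + 168x2 + 73x3 + 64x4 ≥ 453   (hiding power)
  1.85x1 + 5.1x2 + 1.6x3 + 2.05x4 ≥ 3.52   (density contribution)
  259x3 + 145x4 ≥ 581   (blue component)
  x3 ≤ 3.6
  x1, x2, x3, x4 ≥ 0.
The minimum-cost mix takes nothing from carbon black — only iron-oxide red, phthalo blue, phthalo green. Binding constraints: yellow component, hiding power, blue component.
Optimal quantities: iron-oxide red = 1.5592 kg, phthalo blue = 1.5825 kg, phthalo green = 1.1802 kg.
Objective = 2.04·1.5592 + 22.4·1.5825 + 17.33·1.1802 = 59.0816.

€59.08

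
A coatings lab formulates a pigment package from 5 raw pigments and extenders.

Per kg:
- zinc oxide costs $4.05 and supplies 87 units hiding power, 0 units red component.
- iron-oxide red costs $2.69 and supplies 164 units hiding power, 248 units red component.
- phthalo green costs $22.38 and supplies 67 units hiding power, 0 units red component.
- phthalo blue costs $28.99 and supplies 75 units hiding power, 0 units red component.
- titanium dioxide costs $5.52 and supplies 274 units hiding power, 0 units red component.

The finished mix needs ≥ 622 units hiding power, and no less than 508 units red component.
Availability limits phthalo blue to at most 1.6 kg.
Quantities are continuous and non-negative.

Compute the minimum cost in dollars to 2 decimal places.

$10.20

Let x1 = kg of zinc oxide, x2 = kg of iron-oxide red, x3 = kg of phthalo green, x4 = kg of phthalo blue, x5 = kg of titanium dioxide.
Minimize 4.05x1 + 2.69x2 + 22.38x3 + 28.99x4 + 5.52x5 s.t.:
  87x1 + 164x2 + 67x3 + 75x4 + 274x5 ≥ 622   (hiding power)
  248x2 ≥ 508   (red component)
  x4 ≤ 1.6
  x1, x2, x3, x4, x5 ≥ 0.
The cheapest feasible vertex uses only iron-oxide red; zinc oxide, phthalo green, phthalo blue, titanium dioxide are not used. The hiding power requirement is met with equality.
So iron-oxide red = 3.793 kg.
Hence cost = 2.69·3.793 = $10.2032.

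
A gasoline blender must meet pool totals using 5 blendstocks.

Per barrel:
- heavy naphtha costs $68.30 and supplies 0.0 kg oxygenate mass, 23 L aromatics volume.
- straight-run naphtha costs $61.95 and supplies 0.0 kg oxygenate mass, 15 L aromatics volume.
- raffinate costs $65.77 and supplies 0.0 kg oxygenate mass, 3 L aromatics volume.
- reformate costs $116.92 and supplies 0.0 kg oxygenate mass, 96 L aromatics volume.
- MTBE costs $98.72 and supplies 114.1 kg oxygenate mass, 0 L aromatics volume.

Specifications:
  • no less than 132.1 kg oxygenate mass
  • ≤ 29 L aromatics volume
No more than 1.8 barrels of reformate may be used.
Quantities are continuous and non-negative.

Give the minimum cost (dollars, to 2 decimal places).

Let x1 = barrels of heavy naphtha, x2 = barrels of straight-run naphtha, x3 = barrels of raffinate, x4 = barrels of reformate, x5 = barrels of MTBE.
Minimize 68.3x1 + 61.95x2 + 65.77x3 + 116.92x4 + 98.72x5 subject to:
  114.1x5 ≥ 132.1   (oxygenate mass)
  23x1 + 15x2 + 3x3 + 96x4 ≤ 29   (aromatics volume)
  x4 ≤ 1.8
  x1, x2, x3, x4, x5 ≥ 0.
The cheapest feasible vertex uses only MTBE; heavy naphtha, straight-run naphtha, raffinate, reformate are not used. Binding constraint: oxygenate mass.
That vertex is x5 = 1.15776.
Total cost: 98.72·1.15776 = 114.2941.

$114.29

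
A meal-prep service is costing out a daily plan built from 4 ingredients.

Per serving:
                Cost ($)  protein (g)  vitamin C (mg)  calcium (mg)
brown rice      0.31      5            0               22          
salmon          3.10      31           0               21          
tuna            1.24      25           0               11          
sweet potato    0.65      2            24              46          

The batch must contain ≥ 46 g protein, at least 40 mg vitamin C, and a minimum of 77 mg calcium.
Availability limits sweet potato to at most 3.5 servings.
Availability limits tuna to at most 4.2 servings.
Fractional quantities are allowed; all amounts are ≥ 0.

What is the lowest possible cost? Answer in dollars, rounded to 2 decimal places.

$3.20

Treat it as an LP. Let x1 = servings of brown rice, x2 = servings of salmon, x3 = servings of tuna, x4 = servings of sweet potato.
Minimise 0.31x1 + 3.1x2 + 1.24x3 + 0.65x4 subject to:
  5x1 + 31x2 + 25x3 + 2x4 ≥ 46   (protein)
  24x4 ≥ 40   (vitamin C)
  22x1 + 21x2 + 11x3 + 46x4 ≥ 77   (calcium)
  x4 ≤ 3.5
  x3 ≤ 4.2
  x1, x2, x3, x4 ≥ 0.
The minimum-cost mix takes nothing from brown rice, salmon — only tuna, sweet potato. Binding constraints: protein and vitamin C.
So tuna = 1.707 servings, sweet potato = 1.667 servings.
Objective = 1.24·1.707 + 0.65·1.667 = 3.2002.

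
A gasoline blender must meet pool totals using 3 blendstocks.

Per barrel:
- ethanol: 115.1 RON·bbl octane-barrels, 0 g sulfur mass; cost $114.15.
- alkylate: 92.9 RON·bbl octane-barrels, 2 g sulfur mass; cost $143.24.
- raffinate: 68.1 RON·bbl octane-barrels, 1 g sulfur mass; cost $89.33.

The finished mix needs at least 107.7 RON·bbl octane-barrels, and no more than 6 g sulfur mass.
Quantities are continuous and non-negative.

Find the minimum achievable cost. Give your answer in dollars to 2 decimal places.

$106.81

This is a linear program. Let x1 = barrels of ethanol, x2 = barrels of alkylate, x3 = barrels of raffinate.
Minimise 114.15x1 + 143.24x2 + 89.33x3 with:
  115.1x1 + 92.9x2 + 68.1x3 ≥ 107.7   (octane-barrels)
  2x2 + 1x3 ≤ 6   (sulfur mass)
  x1, x2, x3 ≥ 0.
At the optimum only ethanol is positive (alkylate, raffinate = 0). Binding constraint: octane-barrels.
Solving gives x1 = 0.9357.
Hence cost = 114.15·0.9357 = $106.8102.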